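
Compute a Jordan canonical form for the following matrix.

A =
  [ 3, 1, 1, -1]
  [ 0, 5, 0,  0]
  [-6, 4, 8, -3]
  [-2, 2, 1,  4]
J_2(5) ⊕ J_2(5)

The characteristic polynomial is
  det(x·I − A) = x^4 - 20*x^3 + 150*x^2 - 500*x + 625 = (x - 5)^4

Eigenvalues and multiplicities (the geometric multiplicity of λ is n − rank(A − λI), which equals the number of Jordan blocks for λ):
  λ = 5: algebraic multiplicity = 4, geometric multiplicity = 2

Determining the block sizes for each eigenvalue:
  λ = 5: with am = 4 and gm = 2, the partition is not yet determined (e.g. several partitions of 4 into 2 parts exist). Let N = A − (5)·I. Computing rank(N^1) = 2, rank(N^2) = 0; the number of blocks of size ≥ j is rank(N^{j−1}) − rank(N^j), giving [2, 2]. So we have 2 block(s) of size 2 → block sizes [2, 2]

Assembling the blocks gives a Jordan form
J =
  [5, 1, 0, 0]
  [0, 5, 0, 0]
  [0, 0, 5, 1]
  [0, 0, 0, 5]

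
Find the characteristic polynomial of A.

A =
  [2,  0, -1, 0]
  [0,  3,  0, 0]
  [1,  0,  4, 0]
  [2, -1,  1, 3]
x^4 - 12*x^3 + 54*x^2 - 108*x + 81

Expanding det(x·I − A) (e.g. by cofactor expansion or by noting that A is similar to its Jordan form J, which has the same characteristic polynomial as A) gives
  χ_A(x) = x^4 - 12*x^3 + 54*x^2 - 108*x + 81
which factors as (x - 3)^4. The eigenvalues (with algebraic multiplicities) are λ = 3 with multiplicity 4.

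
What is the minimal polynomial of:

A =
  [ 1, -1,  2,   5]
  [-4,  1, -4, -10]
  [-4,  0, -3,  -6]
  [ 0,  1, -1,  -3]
x^3 + 3*x^2 + 3*x + 1

The characteristic polynomial is χ_A(x) = (x + 1)^4, so the eigenvalues are known. The minimal polynomial is
  m_A(x) = Π_λ (x − λ)^{k_λ}
where k_λ is the size of the *largest* Jordan block for λ (equivalently, the smallest k with (A − λI)^k v = 0 for every generalised eigenvector v of λ).

  λ = -1: largest Jordan block has size 3, contributing (x + 1)^3

So m_A(x) = (x + 1)^3 = x^3 + 3*x^2 + 3*x + 1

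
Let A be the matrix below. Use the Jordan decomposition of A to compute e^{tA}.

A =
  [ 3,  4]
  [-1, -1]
e^{tA} =
  [2*t*exp(t) + exp(t), 4*t*exp(t)]
  [-t*exp(t), -2*t*exp(t) + exp(t)]

Strategy: write A = P · J · P⁻¹ where J is a Jordan canonical form, so e^{tA} = P · e^{tJ} · P⁻¹, and e^{tJ} can be computed block-by-block.

A has Jordan form
J =
  [1, 1]
  [0, 1]
(up to reordering of blocks).

Per-block formulas:
  For a 2×2 Jordan block J_2(1): exp(t · J_2(1)) = e^(1t)·(I + t·N), where N is the 2×2 nilpotent shift.

After assembling e^{tJ} and conjugating by P, we get:

e^{tA} =
  [2*t*exp(t) + exp(t), 4*t*exp(t)]
  [-t*exp(t), -2*t*exp(t) + exp(t)]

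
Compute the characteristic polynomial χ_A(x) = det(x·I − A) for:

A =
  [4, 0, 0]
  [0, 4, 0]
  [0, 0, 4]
x^3 - 12*x^2 + 48*x - 64

Expanding det(x·I − A) (e.g. by cofactor expansion or by noting that A is similar to its Jordan form J, which has the same characteristic polynomial as A) gives
  χ_A(x) = x^3 - 12*x^2 + 48*x - 64
which factors as (x - 4)^3. The eigenvalues (with algebraic multiplicities) are λ = 4 with multiplicity 3.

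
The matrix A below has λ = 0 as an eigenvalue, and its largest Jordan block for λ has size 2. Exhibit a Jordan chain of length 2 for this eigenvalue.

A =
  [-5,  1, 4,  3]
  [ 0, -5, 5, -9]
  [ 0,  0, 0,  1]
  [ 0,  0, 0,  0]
A Jordan chain for λ = 0 of length 2:
v_1 = (-1, -1, -1, 0)ᵀ
v_2 = (0, 2, 0, -1)ᵀ

Let N = A − (0)·I. We want v_2 with N^2 v_2 = 0 but N^1 v_2 ≠ 0; then v_{j-1} := N · v_j for j = 2, …, 2.

Pick v_2 = (0, 2, 0, -1)ᵀ.
Then v_1 = N · v_2 = (-1, -1, -1, 0)ᵀ.

Sanity check: (A − (0)·I) v_1 = (0, 0, 0, 0)ᵀ = 0. ✓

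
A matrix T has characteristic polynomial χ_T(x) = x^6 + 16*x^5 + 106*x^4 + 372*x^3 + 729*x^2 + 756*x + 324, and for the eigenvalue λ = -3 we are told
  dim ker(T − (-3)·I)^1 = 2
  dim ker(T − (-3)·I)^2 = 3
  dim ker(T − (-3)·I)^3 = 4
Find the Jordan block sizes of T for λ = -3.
Block sizes for λ = -3: [3, 1]

From the dimensions of kernels of powers, the number of Jordan blocks of size at least j is d_j − d_{j−1} where d_j = dim ker(N^j) (with d_0 = 0). Computing the differences gives [2, 1, 1].
The number of blocks of size exactly k is (#blocks of size ≥ k) − (#blocks of size ≥ k + 1), so the partition is: 1 block(s) of size 1, 1 block(s) of size 3.
In nonincreasing order the block sizes are [3, 1].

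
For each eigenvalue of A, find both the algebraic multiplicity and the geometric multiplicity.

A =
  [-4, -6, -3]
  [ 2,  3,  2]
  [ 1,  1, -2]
λ = -1: alg = 3, geom = 1

Step 1 — factor the characteristic polynomial to read off the algebraic multiplicities:
  χ_A(x) = (x + 1)^3

Step 2 — compute geometric multiplicities via the rank-nullity identity g(λ) = n − rank(A − λI):
  rank(A − (-1)·I) = 2, so dim ker(A − (-1)·I) = n − 2 = 1

Summary:
  λ = -1: algebraic multiplicity = 3, geometric multiplicity = 1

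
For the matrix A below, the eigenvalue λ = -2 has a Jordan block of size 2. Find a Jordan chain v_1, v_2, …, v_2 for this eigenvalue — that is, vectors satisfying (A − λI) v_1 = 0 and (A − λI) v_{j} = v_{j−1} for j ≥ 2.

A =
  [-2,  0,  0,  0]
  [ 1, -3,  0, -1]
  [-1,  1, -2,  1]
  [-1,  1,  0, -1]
A Jordan chain for λ = -2 of length 2:
v_1 = (0, 1, -1, -1)ᵀ
v_2 = (1, 0, 0, 0)ᵀ

Let N = A − (-2)·I. We want v_2 with N^2 v_2 = 0 but N^1 v_2 ≠ 0; then v_{j-1} := N · v_j for j = 2, …, 2.

Pick v_2 = (1, 0, 0, 0)ᵀ.
Then v_1 = N · v_2 = (0, 1, -1, -1)ᵀ.

Sanity check: (A − (-2)·I) v_1 = (0, 0, 0, 0)ᵀ = 0. ✓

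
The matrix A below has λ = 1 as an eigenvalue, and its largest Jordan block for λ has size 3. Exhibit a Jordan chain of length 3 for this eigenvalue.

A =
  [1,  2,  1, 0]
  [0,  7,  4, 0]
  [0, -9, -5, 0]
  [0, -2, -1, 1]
A Jordan chain for λ = 1 of length 3:
v_1 = (3, 0, 0, -3)ᵀ
v_2 = (2, 6, -9, -2)ᵀ
v_3 = (0, 1, 0, 0)ᵀ

Let N = A − (1)·I. We want v_3 with N^3 v_3 = 0 but N^2 v_3 ≠ 0; then v_{j-1} := N · v_j for j = 3, …, 2.

Pick v_3 = (0, 1, 0, 0)ᵀ.
Then v_2 = N · v_3 = (2, 6, -9, -2)ᵀ.
Then v_1 = N · v_2 = (3, 0, 0, -3)ᵀ.

Sanity check: (A − (1)·I) v_1 = (0, 0, 0, 0)ᵀ = 0. ✓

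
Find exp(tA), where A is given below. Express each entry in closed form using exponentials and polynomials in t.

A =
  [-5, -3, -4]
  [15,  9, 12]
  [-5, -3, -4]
e^{tA} =
  [1 - 5*t, -3*t, -4*t]
  [15*t, 9*t + 1, 12*t]
  [-5*t, -3*t, 1 - 4*t]

Strategy: write A = P · J · P⁻¹ where J is a Jordan canonical form, so e^{tA} = P · e^{tJ} · P⁻¹, and e^{tJ} can be computed block-by-block.

A has Jordan form
J =
  [0, 1, 0]
  [0, 0, 0]
  [0, 0, 0]
(up to reordering of blocks).

Per-block formulas:
  For a 1×1 block at λ = 0: exp(t · [0]) = [e^(0t)].
  For a 2×2 Jordan block J_2(0): exp(t · J_2(0)) = e^(0t)·(I + t·N), where N is the 2×2 nilpotent shift.

After assembling e^{tJ} and conjugating by P, we get:

e^{tA} =
  [1 - 5*t, -3*t, -4*t]
  [15*t, 9*t + 1, 12*t]
  [-5*t, -3*t, 1 - 4*t]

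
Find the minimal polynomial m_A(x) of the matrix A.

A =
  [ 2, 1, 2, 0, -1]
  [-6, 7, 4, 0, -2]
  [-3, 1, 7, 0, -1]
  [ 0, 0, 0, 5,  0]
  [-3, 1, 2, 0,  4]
x^2 - 10*x + 25

The characteristic polynomial is χ_A(x) = (x - 5)^5, so the eigenvalues are known. The minimal polynomial is
  m_A(x) = Π_λ (x − λ)^{k_λ}
where k_λ is the size of the *largest* Jordan block for λ (equivalently, the smallest k with (A − λI)^k v = 0 for every generalised eigenvector v of λ).

  λ = 5: largest Jordan block has size 2, contributing (x − 5)^2

So m_A(x) = (x - 5)^2 = x^2 - 10*x + 25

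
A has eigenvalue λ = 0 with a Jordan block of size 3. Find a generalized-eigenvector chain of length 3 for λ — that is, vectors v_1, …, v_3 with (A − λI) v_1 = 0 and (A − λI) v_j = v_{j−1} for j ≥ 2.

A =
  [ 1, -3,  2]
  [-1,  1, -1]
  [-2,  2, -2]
A Jordan chain for λ = 0 of length 3:
v_1 = (-2, 2, 4)ᵀ
v_2 = (-3, 1, 2)ᵀ
v_3 = (0, 1, 0)ᵀ

Let N = A − (0)·I. We want v_3 with N^3 v_3 = 0 but N^2 v_3 ≠ 0; then v_{j-1} := N · v_j for j = 3, …, 2.

Pick v_3 = (0, 1, 0)ᵀ.
Then v_2 = N · v_3 = (-3, 1, 2)ᵀ.
Then v_1 = N · v_2 = (-2, 2, 4)ᵀ.

Sanity check: (A − (0)·I) v_1 = (0, 0, 0)ᵀ = 0. ✓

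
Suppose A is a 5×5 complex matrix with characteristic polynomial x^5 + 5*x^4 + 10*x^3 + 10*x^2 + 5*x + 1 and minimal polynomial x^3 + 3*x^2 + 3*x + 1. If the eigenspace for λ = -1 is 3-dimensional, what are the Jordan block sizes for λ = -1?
Block sizes for λ = -1: [3, 1, 1]

Step 1 — from the characteristic polynomial, algebraic multiplicity of λ = -1 is 5. From dim ker(A − (-1)·I) = 3, there are exactly 3 Jordan blocks for λ = -1.
Step 2 — from the minimal polynomial, the factor (x + 1)^3 tells us the largest block for λ = -1 has size 3.
Step 3 — with total size 5, 3 blocks, and largest block 3, the block sizes (in nonincreasing order) are [3, 1, 1].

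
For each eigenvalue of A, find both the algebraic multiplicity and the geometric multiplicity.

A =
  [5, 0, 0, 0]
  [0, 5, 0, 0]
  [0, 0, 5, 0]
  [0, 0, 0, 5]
λ = 5: alg = 4, geom = 4

Step 1 — factor the characteristic polynomial to read off the algebraic multiplicities:
  χ_A(x) = (x - 5)^4

Step 2 — compute geometric multiplicities via the rank-nullity identity g(λ) = n − rank(A − λI):
  rank(A − (5)·I) = 0, so dim ker(A − (5)·I) = n − 0 = 4

Summary:
  λ = 5: algebraic multiplicity = 4, geometric multiplicity = 4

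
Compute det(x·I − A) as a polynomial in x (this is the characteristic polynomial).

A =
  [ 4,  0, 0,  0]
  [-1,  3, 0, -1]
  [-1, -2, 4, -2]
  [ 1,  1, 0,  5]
x^4 - 16*x^3 + 96*x^2 - 256*x + 256

Expanding det(x·I − A) (e.g. by cofactor expansion or by noting that A is similar to its Jordan form J, which has the same characteristic polynomial as A) gives
  χ_A(x) = x^4 - 16*x^3 + 96*x^2 - 256*x + 256
which factors as (x - 4)^4. The eigenvalues (with algebraic multiplicities) are λ = 4 with multiplicity 4.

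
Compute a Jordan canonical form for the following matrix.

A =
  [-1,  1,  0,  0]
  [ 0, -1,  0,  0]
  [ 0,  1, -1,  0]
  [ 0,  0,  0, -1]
J_2(-1) ⊕ J_1(-1) ⊕ J_1(-1)

The characteristic polynomial is
  det(x·I − A) = x^4 + 4*x^3 + 6*x^2 + 4*x + 1 = (x + 1)^4

Eigenvalues and multiplicities (the geometric multiplicity of λ is n − rank(A − λI), which equals the number of Jordan blocks for λ):
  λ = -1: algebraic multiplicity = 4, geometric multiplicity = 3

Determining the block sizes for each eigenvalue:
  λ = -1: 3 blocks summing to 4 forces exactly one block of size 2 and the rest size 1 → block sizes [2, 1, 1]

Assembling the blocks gives a Jordan form
J =
  [-1,  1,  0,  0]
  [ 0, -1,  0,  0]
  [ 0,  0, -1,  0]
  [ 0,  0,  0, -1]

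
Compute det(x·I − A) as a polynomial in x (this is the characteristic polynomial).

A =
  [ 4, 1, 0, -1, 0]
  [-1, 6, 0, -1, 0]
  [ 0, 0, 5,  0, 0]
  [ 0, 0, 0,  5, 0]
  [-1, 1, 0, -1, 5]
x^5 - 25*x^4 + 250*x^3 - 1250*x^2 + 3125*x - 3125

Expanding det(x·I − A) (e.g. by cofactor expansion or by noting that A is similar to its Jordan form J, which has the same characteristic polynomial as A) gives
  χ_A(x) = x^5 - 25*x^4 + 250*x^3 - 1250*x^2 + 3125*x - 3125
which factors as (x - 5)^5. The eigenvalues (with algebraic multiplicities) are λ = 5 with multiplicity 5.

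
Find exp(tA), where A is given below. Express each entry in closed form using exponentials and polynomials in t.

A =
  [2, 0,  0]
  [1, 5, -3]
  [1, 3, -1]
e^{tA} =
  [exp(2*t), 0, 0]
  [t*exp(2*t), 3*t*exp(2*t) + exp(2*t), -3*t*exp(2*t)]
  [t*exp(2*t), 3*t*exp(2*t), -3*t*exp(2*t) + exp(2*t)]

Strategy: write A = P · J · P⁻¹ where J is a Jordan canonical form, so e^{tA} = P · e^{tJ} · P⁻¹, and e^{tJ} can be computed block-by-block.

A has Jordan form
J =
  [2, 1, 0]
  [0, 2, 0]
  [0, 0, 2]
(up to reordering of blocks).

Per-block formulas:
  For a 2×2 Jordan block J_2(2): exp(t · J_2(2)) = e^(2t)·(I + t·N), where N is the 2×2 nilpotent shift.
  For a 1×1 block at λ = 2: exp(t · [2]) = [e^(2t)].

After assembling e^{tJ} and conjugating by P, we get:

e^{tA} =
  [exp(2*t), 0, 0]
  [t*exp(2*t), 3*t*exp(2*t) + exp(2*t), -3*t*exp(2*t)]
  [t*exp(2*t), 3*t*exp(2*t), -3*t*exp(2*t) + exp(2*t)]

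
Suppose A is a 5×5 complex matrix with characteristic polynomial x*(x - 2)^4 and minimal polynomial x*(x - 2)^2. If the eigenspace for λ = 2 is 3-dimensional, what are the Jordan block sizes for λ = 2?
Block sizes for λ = 2: [2, 1, 1]

Step 1 — from the characteristic polynomial, algebraic multiplicity of λ = 2 is 4. From dim ker(A − (2)·I) = 3, there are exactly 3 Jordan blocks for λ = 2.
Step 2 — from the minimal polynomial, the factor (x − 2)^2 tells us the largest block for λ = 2 has size 2.
Step 3 — with total size 4, 3 blocks, and largest block 2, the block sizes (in nonincreasing order) are [2, 1, 1].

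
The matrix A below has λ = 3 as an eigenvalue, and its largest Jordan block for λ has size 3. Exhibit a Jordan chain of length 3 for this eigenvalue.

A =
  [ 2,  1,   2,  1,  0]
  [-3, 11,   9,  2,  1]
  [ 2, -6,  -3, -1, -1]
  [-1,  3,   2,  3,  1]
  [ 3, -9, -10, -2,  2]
A Jordan chain for λ = 3 of length 3:
v_1 = (1, -2, 2, -1, 3)ᵀ
v_2 = (-1, -3, 2, -1, 3)ᵀ
v_3 = (1, 0, 0, 0, 0)ᵀ

Let N = A − (3)·I. We want v_3 with N^3 v_3 = 0 but N^2 v_3 ≠ 0; then v_{j-1} := N · v_j for j = 3, …, 2.

Pick v_3 = (1, 0, 0, 0, 0)ᵀ.
Then v_2 = N · v_3 = (-1, -3, 2, -1, 3)ᵀ.
Then v_1 = N · v_2 = (1, -2, 2, -1, 3)ᵀ.

Sanity check: (A − (3)·I) v_1 = (0, 0, 0, 0, 0)ᵀ = 0. ✓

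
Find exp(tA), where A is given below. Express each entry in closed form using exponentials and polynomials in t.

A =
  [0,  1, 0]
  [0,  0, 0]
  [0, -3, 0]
e^{tA} =
  [1, t, 0]
  [0, 1, 0]
  [0, -3*t, 1]

Strategy: write A = P · J · P⁻¹ where J is a Jordan canonical form, so e^{tA} = P · e^{tJ} · P⁻¹, and e^{tJ} can be computed block-by-block.

A has Jordan form
J =
  [0, 1, 0]
  [0, 0, 0]
  [0, 0, 0]
(up to reordering of blocks).

Per-block formulas:
  For a 2×2 Jordan block J_2(0): exp(t · J_2(0)) = e^(0t)·(I + t·N), where N is the 2×2 nilpotent shift.
  For a 1×1 block at λ = 0: exp(t · [0]) = [e^(0t)].

After assembling e^{tJ} and conjugating by P, we get:

e^{tA} =
  [1, t, 0]
  [0, 1, 0]
  [0, -3*t, 1]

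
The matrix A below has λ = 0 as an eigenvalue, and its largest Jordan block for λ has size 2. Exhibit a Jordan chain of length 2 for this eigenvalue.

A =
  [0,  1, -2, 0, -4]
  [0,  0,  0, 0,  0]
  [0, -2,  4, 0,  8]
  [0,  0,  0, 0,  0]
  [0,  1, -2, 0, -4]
A Jordan chain for λ = 0 of length 2:
v_1 = (1, 0, -2, 0, 1)ᵀ
v_2 = (0, 1, 0, 0, 0)ᵀ

Let N = A − (0)·I. We want v_2 with N^2 v_2 = 0 but N^1 v_2 ≠ 0; then v_{j-1} := N · v_j for j = 2, …, 2.

Pick v_2 = (0, 1, 0, 0, 0)ᵀ.
Then v_1 = N · v_2 = (1, 0, -2, 0, 1)ᵀ.

Sanity check: (A − (0)·I) v_1 = (0, 0, 0, 0, 0)ᵀ = 0. ✓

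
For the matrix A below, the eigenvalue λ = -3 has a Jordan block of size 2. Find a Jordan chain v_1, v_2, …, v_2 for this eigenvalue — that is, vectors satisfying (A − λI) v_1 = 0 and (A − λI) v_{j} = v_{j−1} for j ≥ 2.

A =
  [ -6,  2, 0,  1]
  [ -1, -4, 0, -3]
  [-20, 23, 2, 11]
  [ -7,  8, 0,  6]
A Jordan chain for λ = -3 of length 2:
v_1 = (-1, -2, 3, 1)ᵀ
v_2 = (1, 1, 0, 0)ᵀ

Let N = A − (-3)·I. We want v_2 with N^2 v_2 = 0 but N^1 v_2 ≠ 0; then v_{j-1} := N · v_j for j = 2, …, 2.

Pick v_2 = (1, 1, 0, 0)ᵀ.
Then v_1 = N · v_2 = (-1, -2, 3, 1)ᵀ.

Sanity check: (A − (-3)·I) v_1 = (0, 0, 0, 0)ᵀ = 0. ✓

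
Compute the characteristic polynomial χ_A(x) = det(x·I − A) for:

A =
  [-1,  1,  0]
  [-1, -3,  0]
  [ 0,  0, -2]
x^3 + 6*x^2 + 12*x + 8

Expanding det(x·I − A) (e.g. by cofactor expansion or by noting that A is similar to its Jordan form J, which has the same characteristic polynomial as A) gives
  χ_A(x) = x^3 + 6*x^2 + 12*x + 8
which factors as (x + 2)^3. The eigenvalues (with algebraic multiplicities) are λ = -2 with multiplicity 3.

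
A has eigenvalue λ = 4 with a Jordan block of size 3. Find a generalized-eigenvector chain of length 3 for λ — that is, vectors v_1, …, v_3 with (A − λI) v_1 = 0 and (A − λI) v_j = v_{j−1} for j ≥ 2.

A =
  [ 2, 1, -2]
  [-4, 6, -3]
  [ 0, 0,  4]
A Jordan chain for λ = 4 of length 3:
v_1 = (1, 2, 0)ᵀ
v_2 = (-2, -3, 0)ᵀ
v_3 = (0, 0, 1)ᵀ

Let N = A − (4)·I. We want v_3 with N^3 v_3 = 0 but N^2 v_3 ≠ 0; then v_{j-1} := N · v_j for j = 3, …, 2.

Pick v_3 = (0, 0, 1)ᵀ.
Then v_2 = N · v_3 = (-2, -3, 0)ᵀ.
Then v_1 = N · v_2 = (1, 2, 0)ᵀ.

Sanity check: (A − (4)·I) v_1 = (0, 0, 0)ᵀ = 0. ✓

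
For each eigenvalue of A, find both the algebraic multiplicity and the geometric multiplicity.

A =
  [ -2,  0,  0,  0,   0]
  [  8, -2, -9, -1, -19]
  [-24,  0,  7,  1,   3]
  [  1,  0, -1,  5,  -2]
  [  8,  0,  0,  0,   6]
λ = -2: alg = 2, geom = 2; λ = 6: alg = 3, geom = 1

Step 1 — factor the characteristic polynomial to read off the algebraic multiplicities:
  χ_A(x) = (x - 6)^3*(x + 2)^2

Step 2 — compute geometric multiplicities via the rank-nullity identity g(λ) = n − rank(A − λI):
  rank(A − (-2)·I) = 3, so dim ker(A − (-2)·I) = n − 3 = 2
  rank(A − (6)·I) = 4, so dim ker(A − (6)·I) = n − 4 = 1

Summary:
  λ = -2: algebraic multiplicity = 2, geometric multiplicity = 2
  λ = 6: algebraic multiplicity = 3, geometric multiplicity = 1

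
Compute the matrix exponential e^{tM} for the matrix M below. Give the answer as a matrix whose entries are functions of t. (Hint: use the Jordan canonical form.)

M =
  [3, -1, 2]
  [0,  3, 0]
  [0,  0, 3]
e^{tM} =
  [exp(3*t), -t*exp(3*t), 2*t*exp(3*t)]
  [0, exp(3*t), 0]
  [0, 0, exp(3*t)]

Strategy: write M = P · J · P⁻¹ where J is a Jordan canonical form, so e^{tM} = P · e^{tJ} · P⁻¹, and e^{tJ} can be computed block-by-block.

M has Jordan form
J =
  [3, 1, 0]
  [0, 3, 0]
  [0, 0, 3]
(up to reordering of blocks).

Per-block formulas:
  For a 1×1 block at λ = 3: exp(t · [3]) = [e^(3t)].
  For a 2×2 Jordan block J_2(3): exp(t · J_2(3)) = e^(3t)·(I + t·N), where N is the 2×2 nilpotent shift.

After assembling e^{tJ} and conjugating by P, we get:

e^{tM} =
  [exp(3*t), -t*exp(3*t), 2*t*exp(3*t)]
  [0, exp(3*t), 0]
  [0, 0, exp(3*t)]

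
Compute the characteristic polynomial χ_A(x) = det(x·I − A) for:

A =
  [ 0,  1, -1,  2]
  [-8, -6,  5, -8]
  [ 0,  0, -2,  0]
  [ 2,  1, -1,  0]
x^4 + 8*x^3 + 24*x^2 + 32*x + 16

Expanding det(x·I − A) (e.g. by cofactor expansion or by noting that A is similar to its Jordan form J, which has the same characteristic polynomial as A) gives
  χ_A(x) = x^4 + 8*x^3 + 24*x^2 + 32*x + 16
which factors as (x + 2)^4. The eigenvalues (with algebraic multiplicities) are λ = -2 with multiplicity 4.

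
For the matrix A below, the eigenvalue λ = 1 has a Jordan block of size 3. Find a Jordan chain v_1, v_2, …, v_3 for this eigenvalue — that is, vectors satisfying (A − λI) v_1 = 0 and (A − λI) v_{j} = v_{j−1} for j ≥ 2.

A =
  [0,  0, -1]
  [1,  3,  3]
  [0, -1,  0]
A Jordan chain for λ = 1 of length 3:
v_1 = (1, 1, -1)ᵀ
v_2 = (-1, 1, 0)ᵀ
v_3 = (1, 0, 0)ᵀ

Let N = A − (1)·I. We want v_3 with N^3 v_3 = 0 but N^2 v_3 ≠ 0; then v_{j-1} := N · v_j for j = 3, …, 2.

Pick v_3 = (1, 0, 0)ᵀ.
Then v_2 = N · v_3 = (-1, 1, 0)ᵀ.
Then v_1 = N · v_2 = (1, 1, -1)ᵀ.

Sanity check: (A − (1)·I) v_1 = (0, 0, 0)ᵀ = 0. ✓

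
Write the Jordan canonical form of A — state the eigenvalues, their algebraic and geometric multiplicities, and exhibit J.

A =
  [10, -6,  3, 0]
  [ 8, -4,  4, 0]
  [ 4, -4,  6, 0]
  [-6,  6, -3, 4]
J_2(4) ⊕ J_1(4) ⊕ J_1(4)

The characteristic polynomial is
  det(x·I − A) = x^4 - 16*x^3 + 96*x^2 - 256*x + 256 = (x - 4)^4

Eigenvalues and multiplicities (the geometric multiplicity of λ is n − rank(A − λI), which equals the number of Jordan blocks for λ):
  λ = 4: algebraic multiplicity = 4, geometric multiplicity = 3

Determining the block sizes for each eigenvalue:
  λ = 4: 3 blocks summing to 4 forces exactly one block of size 2 and the rest size 1 → block sizes [2, 1, 1]

Assembling the blocks gives a Jordan form
J =
  [4, 1, 0, 0]
  [0, 4, 0, 0]
  [0, 0, 4, 0]
  [0, 0, 0, 4]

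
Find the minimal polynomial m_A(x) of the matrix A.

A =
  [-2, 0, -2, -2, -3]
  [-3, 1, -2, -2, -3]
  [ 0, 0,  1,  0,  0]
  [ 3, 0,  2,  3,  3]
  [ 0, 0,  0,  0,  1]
x^2 - x

The characteristic polynomial is χ_A(x) = x*(x - 1)^4, so the eigenvalues are known. The minimal polynomial is
  m_A(x) = Π_λ (x − λ)^{k_λ}
where k_λ is the size of the *largest* Jordan block for λ (equivalently, the smallest k with (A − λI)^k v = 0 for every generalised eigenvector v of λ).

  λ = 0: largest Jordan block has size 1, contributing (x − 0)
  λ = 1: largest Jordan block has size 1, contributing (x − 1)

So m_A(x) = x*(x - 1) = x^2 - x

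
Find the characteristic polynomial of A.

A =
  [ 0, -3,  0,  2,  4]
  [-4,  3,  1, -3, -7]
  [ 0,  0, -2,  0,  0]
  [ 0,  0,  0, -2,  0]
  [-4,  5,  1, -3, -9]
x^5 + 10*x^4 + 40*x^3 + 80*x^2 + 80*x + 32

Expanding det(x·I − A) (e.g. by cofactor expansion or by noting that A is similar to its Jordan form J, which has the same characteristic polynomial as A) gives
  χ_A(x) = x^5 + 10*x^4 + 40*x^3 + 80*x^2 + 80*x + 32
which factors as (x + 2)^5. The eigenvalues (with algebraic multiplicities) are λ = -2 with multiplicity 5.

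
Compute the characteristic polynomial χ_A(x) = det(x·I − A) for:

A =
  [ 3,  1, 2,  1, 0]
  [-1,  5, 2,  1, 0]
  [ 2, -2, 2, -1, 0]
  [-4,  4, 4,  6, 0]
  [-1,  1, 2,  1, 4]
x^5 - 20*x^4 + 160*x^3 - 640*x^2 + 1280*x - 1024

Expanding det(x·I − A) (e.g. by cofactor expansion or by noting that A is similar to its Jordan form J, which has the same characteristic polynomial as A) gives
  χ_A(x) = x^5 - 20*x^4 + 160*x^3 - 640*x^2 + 1280*x - 1024
which factors as (x - 4)^5. The eigenvalues (with algebraic multiplicities) are λ = 4 with multiplicity 5.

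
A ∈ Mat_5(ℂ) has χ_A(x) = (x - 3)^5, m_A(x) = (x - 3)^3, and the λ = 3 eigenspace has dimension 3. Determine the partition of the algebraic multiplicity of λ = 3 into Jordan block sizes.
Block sizes for λ = 3: [3, 1, 1]

Step 1 — from the characteristic polynomial, algebraic multiplicity of λ = 3 is 5. From dim ker(A − (3)·I) = 3, there are exactly 3 Jordan blocks for λ = 3.
Step 2 — from the minimal polynomial, the factor (x − 3)^3 tells us the largest block for λ = 3 has size 3.
Step 3 — with total size 5, 3 blocks, and largest block 3, the block sizes (in nonincreasing order) are [3, 1, 1].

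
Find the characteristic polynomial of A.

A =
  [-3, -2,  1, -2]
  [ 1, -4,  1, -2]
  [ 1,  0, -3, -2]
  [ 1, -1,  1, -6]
x^4 + 16*x^3 + 96*x^2 + 256*x + 256

Expanding det(x·I − A) (e.g. by cofactor expansion or by noting that A is similar to its Jordan form J, which has the same characteristic polynomial as A) gives
  χ_A(x) = x^4 + 16*x^3 + 96*x^2 + 256*x + 256
which factors as (x + 4)^4. The eigenvalues (with algebraic multiplicities) are λ = -4 with multiplicity 4.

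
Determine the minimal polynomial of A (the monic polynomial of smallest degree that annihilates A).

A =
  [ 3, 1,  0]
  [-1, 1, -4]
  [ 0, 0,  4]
x^3 - 8*x^2 + 20*x - 16

The characteristic polynomial is χ_A(x) = (x - 4)*(x - 2)^2, so the eigenvalues are known. The minimal polynomial is
  m_A(x) = Π_λ (x − λ)^{k_λ}
where k_λ is the size of the *largest* Jordan block for λ (equivalently, the smallest k with (A − λI)^k v = 0 for every generalised eigenvector v of λ).

  λ = 2: largest Jordan block has size 2, contributing (x − 2)^2
  λ = 4: largest Jordan block has size 1, contributing (x − 4)

So m_A(x) = (x - 4)*(x - 2)^2 = x^3 - 8*x^2 + 20*x - 16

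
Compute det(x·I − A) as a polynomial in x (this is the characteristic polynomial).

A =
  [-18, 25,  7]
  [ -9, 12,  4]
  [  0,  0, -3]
x^3 + 9*x^2 + 27*x + 27

Expanding det(x·I − A) (e.g. by cofactor expansion or by noting that A is similar to its Jordan form J, which has the same characteristic polynomial as A) gives
  χ_A(x) = x^3 + 9*x^2 + 27*x + 27
which factors as (x + 3)^3. The eigenvalues (with algebraic multiplicities) are λ = -3 with multiplicity 3.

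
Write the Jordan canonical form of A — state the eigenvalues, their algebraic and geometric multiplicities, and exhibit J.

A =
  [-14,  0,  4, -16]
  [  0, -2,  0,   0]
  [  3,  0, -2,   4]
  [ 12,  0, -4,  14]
J_1(-2) ⊕ J_1(-2) ⊕ J_2(0)

The characteristic polynomial is
  det(x·I − A) = x^4 + 4*x^3 + 4*x^2 = x^2*(x + 2)^2

Eigenvalues and multiplicities (the geometric multiplicity of λ is n − rank(A − λI), which equals the number of Jordan blocks for λ):
  λ = -2: algebraic multiplicity = 2, geometric multiplicity = 2
  λ = 0: algebraic multiplicity = 2, geometric multiplicity = 1

Determining the block sizes for each eigenvalue:
  λ = -2: gm = am = 2, so every block has size 1 → block sizes [1, 1]
  λ = 0: one block (gm = 1), so the single block has size am = 2 → block sizes [2]

Assembling the blocks gives a Jordan form
J =
  [-2,  0, 0, 0]
  [ 0, -2, 0, 0]
  [ 0,  0, 0, 1]
  [ 0,  0, 0, 0]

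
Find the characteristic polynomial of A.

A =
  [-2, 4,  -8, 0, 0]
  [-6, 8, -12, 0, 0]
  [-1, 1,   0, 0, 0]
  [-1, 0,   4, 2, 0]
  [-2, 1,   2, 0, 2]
x^5 - 10*x^4 + 40*x^3 - 80*x^2 + 80*x - 32

Expanding det(x·I − A) (e.g. by cofactor expansion or by noting that A is similar to its Jordan form J, which has the same characteristic polynomial as A) gives
  χ_A(x) = x^5 - 10*x^4 + 40*x^3 - 80*x^2 + 80*x - 32
which factors as (x - 2)^5. The eigenvalues (with algebraic multiplicities) are λ = 2 with multiplicity 5.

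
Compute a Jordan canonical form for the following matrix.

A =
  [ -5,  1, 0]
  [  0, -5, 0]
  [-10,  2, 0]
J_2(-5) ⊕ J_1(0)

The characteristic polynomial is
  det(x·I − A) = x^3 + 10*x^2 + 25*x = x*(x + 5)^2

Eigenvalues and multiplicities (the geometric multiplicity of λ is n − rank(A − λI), which equals the number of Jordan blocks for λ):
  λ = -5: algebraic multiplicity = 2, geometric multiplicity = 1
  λ = 0: algebraic multiplicity = 1, geometric multiplicity = 1

Determining the block sizes for each eigenvalue:
  λ = -5: one block (gm = 1), so the single block has size am = 2 → block sizes [2]
  λ = 0: one block (gm = 1), so the single block has size am = 1 → block sizes [1]

Assembling the blocks gives a Jordan form
J =
  [-5,  1, 0]
  [ 0, -5, 0]
  [ 0,  0, 0]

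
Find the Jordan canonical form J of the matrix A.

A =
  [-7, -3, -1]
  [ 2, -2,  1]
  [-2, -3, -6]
J_2(-5) ⊕ J_1(-5)

The characteristic polynomial is
  det(x·I − A) = x^3 + 15*x^2 + 75*x + 125 = (x + 5)^3

Eigenvalues and multiplicities (the geometric multiplicity of λ is n − rank(A − λI), which equals the number of Jordan blocks for λ):
  λ = -5: algebraic multiplicity = 3, geometric multiplicity = 2

Determining the block sizes for each eigenvalue:
  λ = -5: 2 blocks summing to 3 forces exactly one block of size 2 and the rest size 1 → block sizes [2, 1]

Assembling the blocks gives a Jordan form
J =
  [-5,  1,  0]
  [ 0, -5,  0]
  [ 0,  0, -5]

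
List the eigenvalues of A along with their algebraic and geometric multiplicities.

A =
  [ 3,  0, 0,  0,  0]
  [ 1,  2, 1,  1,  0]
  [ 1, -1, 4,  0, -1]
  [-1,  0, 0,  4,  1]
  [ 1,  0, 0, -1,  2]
λ = 3: alg = 5, geom = 2

Step 1 — factor the characteristic polynomial to read off the algebraic multiplicities:
  χ_A(x) = (x - 3)^5

Step 2 — compute geometric multiplicities via the rank-nullity identity g(λ) = n − rank(A − λI):
  rank(A − (3)·I) = 3, so dim ker(A − (3)·I) = n − 3 = 2

Summary:
  λ = 3: algebraic multiplicity = 5, geometric multiplicity = 2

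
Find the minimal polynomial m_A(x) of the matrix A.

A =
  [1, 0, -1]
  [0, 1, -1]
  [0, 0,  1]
x^2 - 2*x + 1

The characteristic polynomial is χ_A(x) = (x - 1)^3, so the eigenvalues are known. The minimal polynomial is
  m_A(x) = Π_λ (x − λ)^{k_λ}
where k_λ is the size of the *largest* Jordan block for λ (equivalently, the smallest k with (A − λI)^k v = 0 for every generalised eigenvector v of λ).

  λ = 1: largest Jordan block has size 2, contributing (x − 1)^2

So m_A(x) = (x - 1)^2 = x^2 - 2*x + 1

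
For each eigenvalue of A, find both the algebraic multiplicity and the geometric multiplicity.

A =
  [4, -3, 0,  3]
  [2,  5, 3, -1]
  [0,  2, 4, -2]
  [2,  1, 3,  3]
λ = 4: alg = 4, geom = 2

Step 1 — factor the characteristic polynomial to read off the algebraic multiplicities:
  χ_A(x) = (x - 4)^4

Step 2 — compute geometric multiplicities via the rank-nullity identity g(λ) = n − rank(A − λI):
  rank(A − (4)·I) = 2, so dim ker(A − (4)·I) = n − 2 = 2

Summary:
  λ = 4: algebraic multiplicity = 4, geometric multiplicity = 2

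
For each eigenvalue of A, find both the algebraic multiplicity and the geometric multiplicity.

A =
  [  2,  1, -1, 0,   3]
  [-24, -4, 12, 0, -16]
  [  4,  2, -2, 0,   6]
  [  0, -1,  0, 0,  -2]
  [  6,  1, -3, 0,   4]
λ = 0: alg = 5, geom = 2

Step 1 — factor the characteristic polynomial to read off the algebraic multiplicities:
  χ_A(x) = x^5

Step 2 — compute geometric multiplicities via the rank-nullity identity g(λ) = n − rank(A − λI):
  rank(A − (0)·I) = 3, so dim ker(A − (0)·I) = n − 3 = 2

Summary:
  λ = 0: algebraic multiplicity = 5, geometric multiplicity = 2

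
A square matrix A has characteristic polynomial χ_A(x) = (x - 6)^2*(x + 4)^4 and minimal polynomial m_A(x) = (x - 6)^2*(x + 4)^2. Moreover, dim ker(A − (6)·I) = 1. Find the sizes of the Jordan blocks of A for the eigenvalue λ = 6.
Block sizes for λ = 6: [2]

Step 1 — from the characteristic polynomial, algebraic multiplicity of λ = 6 is 2. From dim ker(A − (6)·I) = 1, there are exactly 1 Jordan blocks for λ = 6.
Step 2 — from the minimal polynomial, the factor (x − 6)^2 tells us the largest block for λ = 6 has size 2.
Step 3 — with total size 2, 1 blocks, and largest block 2, the block sizes (in nonincreasing order) are [2].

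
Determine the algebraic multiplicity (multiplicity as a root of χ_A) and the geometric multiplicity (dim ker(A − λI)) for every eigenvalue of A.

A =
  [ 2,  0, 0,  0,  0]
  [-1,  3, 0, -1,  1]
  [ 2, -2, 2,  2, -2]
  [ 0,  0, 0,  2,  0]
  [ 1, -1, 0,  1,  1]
λ = 2: alg = 5, geom = 4

Step 1 — factor the characteristic polynomial to read off the algebraic multiplicities:
  χ_A(x) = (x - 2)^5

Step 2 — compute geometric multiplicities via the rank-nullity identity g(λ) = n − rank(A − λI):
  rank(A − (2)·I) = 1, so dim ker(A − (2)·I) = n − 1 = 4

Summary:
  λ = 2: algebraic multiplicity = 5, geometric multiplicity = 4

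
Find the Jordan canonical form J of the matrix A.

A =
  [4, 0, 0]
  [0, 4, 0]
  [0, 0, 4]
J_1(4) ⊕ J_1(4) ⊕ J_1(4)

The characteristic polynomial is
  det(x·I − A) = x^3 - 12*x^2 + 48*x - 64 = (x - 4)^3

Eigenvalues and multiplicities (the geometric multiplicity of λ is n − rank(A − λI), which equals the number of Jordan blocks for λ):
  λ = 4: algebraic multiplicity = 3, geometric multiplicity = 3

Determining the block sizes for each eigenvalue:
  λ = 4: gm = am = 3, so every block has size 1 → block sizes [1, 1, 1]

Assembling the blocks gives a Jordan form
J =
  [4, 0, 0]
  [0, 4, 0]
  [0, 0, 4]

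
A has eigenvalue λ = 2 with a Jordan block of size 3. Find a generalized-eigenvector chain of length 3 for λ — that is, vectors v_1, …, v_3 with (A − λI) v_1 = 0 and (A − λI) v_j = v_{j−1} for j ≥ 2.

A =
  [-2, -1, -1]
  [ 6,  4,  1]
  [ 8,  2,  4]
A Jordan chain for λ = 2 of length 3:
v_1 = (2, -4, -4)ᵀ
v_2 = (-4, 6, 8)ᵀ
v_3 = (1, 0, 0)ᵀ

Let N = A − (2)·I. We want v_3 with N^3 v_3 = 0 but N^2 v_3 ≠ 0; then v_{j-1} := N · v_j for j = 3, …, 2.

Pick v_3 = (1, 0, 0)ᵀ.
Then v_2 = N · v_3 = (-4, 6, 8)ᵀ.
Then v_1 = N · v_2 = (2, -4, -4)ᵀ.

Sanity check: (A − (2)·I) v_1 = (0, 0, 0)ᵀ = 0. ✓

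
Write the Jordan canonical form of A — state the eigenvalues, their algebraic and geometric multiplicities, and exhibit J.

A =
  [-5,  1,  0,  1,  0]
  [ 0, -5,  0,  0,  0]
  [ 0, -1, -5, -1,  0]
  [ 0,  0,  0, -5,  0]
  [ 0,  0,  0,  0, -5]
J_2(-5) ⊕ J_1(-5) ⊕ J_1(-5) ⊕ J_1(-5)

The characteristic polynomial is
  det(x·I − A) = x^5 + 25*x^4 + 250*x^3 + 1250*x^2 + 3125*x + 3125 = (x + 5)^5

Eigenvalues and multiplicities (the geometric multiplicity of λ is n − rank(A − λI), which equals the number of Jordan blocks for λ):
  λ = -5: algebraic multiplicity = 5, geometric multiplicity = 4

Determining the block sizes for each eigenvalue:
  λ = -5: 4 blocks summing to 5 forces exactly one block of size 2 and the rest size 1 → block sizes [2, 1, 1, 1]

Assembling the blocks gives a Jordan form
J =
  [-5,  1,  0,  0,  0]
  [ 0, -5,  0,  0,  0]
  [ 0,  0, -5,  0,  0]
  [ 0,  0,  0, -5,  0]
  [ 0,  0,  0,  0, -5]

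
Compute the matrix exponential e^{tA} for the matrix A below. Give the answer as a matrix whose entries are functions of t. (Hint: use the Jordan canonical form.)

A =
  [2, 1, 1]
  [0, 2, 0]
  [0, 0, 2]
e^{tA} =
  [exp(2*t), t*exp(2*t), t*exp(2*t)]
  [0, exp(2*t), 0]
  [0, 0, exp(2*t)]

Strategy: write A = P · J · P⁻¹ where J is a Jordan canonical form, so e^{tA} = P · e^{tJ} · P⁻¹, and e^{tJ} can be computed block-by-block.

A has Jordan form
J =
  [2, 1, 0]
  [0, 2, 0]
  [0, 0, 2]
(up to reordering of blocks).

Per-block formulas:
  For a 2×2 Jordan block J_2(2): exp(t · J_2(2)) = e^(2t)·(I + t·N), where N is the 2×2 nilpotent shift.
  For a 1×1 block at λ = 2: exp(t · [2]) = [e^(2t)].

After assembling e^{tJ} and conjugating by P, we get:

e^{tA} =
  [exp(2*t), t*exp(2*t), t*exp(2*t)]
  [0, exp(2*t), 0]
  [0, 0, exp(2*t)]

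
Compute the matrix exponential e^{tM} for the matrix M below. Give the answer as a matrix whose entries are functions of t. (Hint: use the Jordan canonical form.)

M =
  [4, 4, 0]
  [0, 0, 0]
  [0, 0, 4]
e^{tM} =
  [exp(4*t), exp(4*t) - 1, 0]
  [0, 1, 0]
  [0, 0, exp(4*t)]

Strategy: write M = P · J · P⁻¹ where J is a Jordan canonical form, so e^{tM} = P · e^{tJ} · P⁻¹, and e^{tJ} can be computed block-by-block.

M has Jordan form
J =
  [0, 0, 0]
  [0, 4, 0]
  [0, 0, 4]
(up to reordering of blocks).

Per-block formulas:
  For a 1×1 block at λ = 4: exp(t · [4]) = [e^(4t)].
  For a 1×1 block at λ = 0: exp(t · [0]) = [e^(0t)].

After assembling e^{tJ} and conjugating by P, we get:

e^{tM} =
  [exp(4*t), exp(4*t) - 1, 0]
  [0, 1, 0]
  [0, 0, exp(4*t)]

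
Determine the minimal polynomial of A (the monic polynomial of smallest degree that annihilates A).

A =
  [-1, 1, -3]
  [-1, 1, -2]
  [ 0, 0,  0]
x^3

The characteristic polynomial is χ_A(x) = x^3, so the eigenvalues are known. The minimal polynomial is
  m_A(x) = Π_λ (x − λ)^{k_λ}
where k_λ is the size of the *largest* Jordan block for λ (equivalently, the smallest k with (A − λI)^k v = 0 for every generalised eigenvector v of λ).

  λ = 0: largest Jordan block has size 3, contributing (x − 0)^3

So m_A(x) = x^3 = x^3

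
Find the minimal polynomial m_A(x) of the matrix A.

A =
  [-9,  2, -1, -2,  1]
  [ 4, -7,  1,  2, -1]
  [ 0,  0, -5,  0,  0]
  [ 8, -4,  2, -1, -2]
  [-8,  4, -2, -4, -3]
x^2 + 10*x + 25

The characteristic polynomial is χ_A(x) = (x + 5)^5, so the eigenvalues are known. The minimal polynomial is
  m_A(x) = Π_λ (x − λ)^{k_λ}
where k_λ is the size of the *largest* Jordan block for λ (equivalently, the smallest k with (A − λI)^k v = 0 for every generalised eigenvector v of λ).

  λ = -5: largest Jordan block has size 2, contributing (x + 5)^2

So m_A(x) = (x + 5)^2 = x^2 + 10*x + 25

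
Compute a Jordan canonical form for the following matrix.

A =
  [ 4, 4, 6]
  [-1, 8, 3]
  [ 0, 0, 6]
J_2(6) ⊕ J_1(6)

The characteristic polynomial is
  det(x·I − A) = x^3 - 18*x^2 + 108*x - 216 = (x - 6)^3

Eigenvalues and multiplicities (the geometric multiplicity of λ is n − rank(A − λI), which equals the number of Jordan blocks for λ):
  λ = 6: algebraic multiplicity = 3, geometric multiplicity = 2

Determining the block sizes for each eigenvalue:
  λ = 6: 2 blocks summing to 3 forces exactly one block of size 2 and the rest size 1 → block sizes [2, 1]

Assembling the blocks gives a Jordan form
J =
  [6, 1, 0]
  [0, 6, 0]
  [0, 0, 6]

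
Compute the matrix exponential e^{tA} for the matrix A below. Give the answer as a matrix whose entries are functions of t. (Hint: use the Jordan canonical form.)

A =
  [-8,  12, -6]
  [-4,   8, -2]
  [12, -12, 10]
e^{tA} =
  [-5*exp(4*t) + 6*exp(2*t), 6*exp(4*t) - 6*exp(2*t), -3*exp(4*t) + 3*exp(2*t)]
  [-2*exp(4*t) + 2*exp(2*t), 3*exp(4*t) - 2*exp(2*t), -exp(4*t) + exp(2*t)]
  [6*exp(4*t) - 6*exp(2*t), -6*exp(4*t) + 6*exp(2*t), 4*exp(4*t) - 3*exp(2*t)]

Strategy: write A = P · J · P⁻¹ where J is a Jordan canonical form, so e^{tA} = P · e^{tJ} · P⁻¹, and e^{tJ} can be computed block-by-block.

A has Jordan form
J =
  [2, 0, 0]
  [0, 4, 0]
  [0, 0, 4]
(up to reordering of blocks).

Per-block formulas:
  For a 1×1 block at λ = 4: exp(t · [4]) = [e^(4t)].
  For a 1×1 block at λ = 2: exp(t · [2]) = [e^(2t)].

After assembling e^{tJ} and conjugating by P, we get:

e^{tA} =
  [-5*exp(4*t) + 6*exp(2*t), 6*exp(4*t) - 6*exp(2*t), -3*exp(4*t) + 3*exp(2*t)]
  [-2*exp(4*t) + 2*exp(2*t), 3*exp(4*t) - 2*exp(2*t), -exp(4*t) + exp(2*t)]
  [6*exp(4*t) - 6*exp(2*t), -6*exp(4*t) + 6*exp(2*t), 4*exp(4*t) - 3*exp(2*t)]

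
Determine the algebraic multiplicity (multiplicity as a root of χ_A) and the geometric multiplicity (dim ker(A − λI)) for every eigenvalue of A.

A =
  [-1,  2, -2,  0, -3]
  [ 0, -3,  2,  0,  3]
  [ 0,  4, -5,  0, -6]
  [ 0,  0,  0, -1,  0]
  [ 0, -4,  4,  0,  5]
λ = -1: alg = 5, geom = 4

Step 1 — factor the characteristic polynomial to read off the algebraic multiplicities:
  χ_A(x) = (x + 1)^5

Step 2 — compute geometric multiplicities via the rank-nullity identity g(λ) = n − rank(A − λI):
  rank(A − (-1)·I) = 1, so dim ker(A − (-1)·I) = n − 1 = 4

Summary:
  λ = -1: algebraic multiplicity = 5, geometric multiplicity = 4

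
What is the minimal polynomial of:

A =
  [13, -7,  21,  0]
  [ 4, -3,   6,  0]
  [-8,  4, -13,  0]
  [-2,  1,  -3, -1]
x^2 + 2*x + 1

The characteristic polynomial is χ_A(x) = (x + 1)^4, so the eigenvalues are known. The minimal polynomial is
  m_A(x) = Π_λ (x − λ)^{k_λ}
where k_λ is the size of the *largest* Jordan block for λ (equivalently, the smallest k with (A − λI)^k v = 0 for every generalised eigenvector v of λ).

  λ = -1: largest Jordan block has size 2, contributing (x + 1)^2

So m_A(x) = (x + 1)^2 = x^2 + 2*x + 1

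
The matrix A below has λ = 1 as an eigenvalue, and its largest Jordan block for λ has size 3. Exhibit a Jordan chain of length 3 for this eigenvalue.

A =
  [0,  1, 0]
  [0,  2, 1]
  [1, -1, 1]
A Jordan chain for λ = 1 of length 3:
v_1 = (1, 1, -1)ᵀ
v_2 = (-1, 0, 1)ᵀ
v_3 = (1, 0, 0)ᵀ

Let N = A − (1)·I. We want v_3 with N^3 v_3 = 0 but N^2 v_3 ≠ 0; then v_{j-1} := N · v_j for j = 3, …, 2.

Pick v_3 = (1, 0, 0)ᵀ.
Then v_2 = N · v_3 = (-1, 0, 1)ᵀ.
Then v_1 = N · v_2 = (1, 1, -1)ᵀ.

Sanity check: (A − (1)·I) v_1 = (0, 0, 0)ᵀ = 0. ✓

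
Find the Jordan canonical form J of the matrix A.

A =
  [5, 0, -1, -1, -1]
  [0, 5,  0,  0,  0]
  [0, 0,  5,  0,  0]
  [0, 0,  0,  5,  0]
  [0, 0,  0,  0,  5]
J_2(5) ⊕ J_1(5) ⊕ J_1(5) ⊕ J_1(5)

The characteristic polynomial is
  det(x·I − A) = x^5 - 25*x^4 + 250*x^3 - 1250*x^2 + 3125*x - 3125 = (x - 5)^5

Eigenvalues and multiplicities (the geometric multiplicity of λ is n − rank(A − λI), which equals the number of Jordan blocks for λ):
  λ = 5: algebraic multiplicity = 5, geometric multiplicity = 4

Determining the block sizes for each eigenvalue:
  λ = 5: 4 blocks summing to 5 forces exactly one block of size 2 and the rest size 1 → block sizes [2, 1, 1, 1]

Assembling the blocks gives a Jordan form
J =
  [5, 1, 0, 0, 0]
  [0, 5, 0, 0, 0]
  [0, 0, 5, 0, 0]
  [0, 0, 0, 5, 0]
  [0, 0, 0, 0, 5]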